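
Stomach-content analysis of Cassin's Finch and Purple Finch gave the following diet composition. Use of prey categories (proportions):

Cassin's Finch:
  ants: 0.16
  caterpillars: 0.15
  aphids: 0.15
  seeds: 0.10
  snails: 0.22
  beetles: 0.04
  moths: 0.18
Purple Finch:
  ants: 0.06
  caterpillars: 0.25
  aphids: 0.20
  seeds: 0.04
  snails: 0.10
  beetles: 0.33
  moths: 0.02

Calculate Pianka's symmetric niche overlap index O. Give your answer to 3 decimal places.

0.623

Σ p₁ᵢp₂ᵢ = 0.0096 + 0.0375 + 0.0300 + 0.0040 + 0.0220 + 0.0132 + 0.0036 = 0.1199
Σp_1ᵢ² = 0.16² + 0.15² + 0.15² + 0.10² + 0.22² + 0.04² + 0.18² = 0.0256 + 0.0225 + 0.0225 + 0.0100 + 0.0484 + 0.0016 + 0.0324 = 0.1630
Σp_2ᵢ² = 0.06² + 0.25² + 0.20² + 0.04² + 0.10² + 0.33² + 0.02² = 0.0036 + 0.0625 + 0.0400 + 0.0016 + 0.0100 + 0.1089 + 0.0004 = 0.2270
O = 0.1199 / √(0.1630 × 0.2270) = 0.1199 / 0.192356 = 0.62332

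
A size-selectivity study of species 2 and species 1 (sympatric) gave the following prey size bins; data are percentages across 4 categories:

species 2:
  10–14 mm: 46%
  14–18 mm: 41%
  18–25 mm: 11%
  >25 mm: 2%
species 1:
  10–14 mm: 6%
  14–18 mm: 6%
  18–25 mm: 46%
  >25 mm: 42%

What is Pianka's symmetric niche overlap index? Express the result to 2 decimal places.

0.28

Convert percentages to proportions (divide by 100).
Σ p₁ᵢp₂ᵢ = 0.0276 + 0.0246 + 0.0506 + 0.0084 = 0.1112
Σp_1ᵢ² = 0.46² + 0.41² + 0.11² + 0.02² = 0.2116 + 0.1681 + 0.0121 + 0.0004 = 0.3922
Σp_2ᵢ² = 0.06² + 0.06² + 0.46² + 0.42² = 0.0036 + 0.0036 + 0.2116 + 0.1764 = 0.3952
O = 0.1112 / √(0.3922 × 0.3952) = 0.1112 / 0.39370 = 0.2824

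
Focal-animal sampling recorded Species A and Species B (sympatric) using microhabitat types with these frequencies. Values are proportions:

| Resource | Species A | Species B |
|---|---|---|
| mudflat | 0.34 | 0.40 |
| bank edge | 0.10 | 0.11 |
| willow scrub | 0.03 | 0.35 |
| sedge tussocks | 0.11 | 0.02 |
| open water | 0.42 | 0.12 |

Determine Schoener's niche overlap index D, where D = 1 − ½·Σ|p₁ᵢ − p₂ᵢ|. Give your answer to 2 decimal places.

Σ|p₁ᵢ − p₂ᵢ| = 0.06 + 0.01 + 0.32 + 0.09 + 0.30 = 0.78
D = 1 − ½ × 0.78 = 1 − 0.390 = 0.6100

0.61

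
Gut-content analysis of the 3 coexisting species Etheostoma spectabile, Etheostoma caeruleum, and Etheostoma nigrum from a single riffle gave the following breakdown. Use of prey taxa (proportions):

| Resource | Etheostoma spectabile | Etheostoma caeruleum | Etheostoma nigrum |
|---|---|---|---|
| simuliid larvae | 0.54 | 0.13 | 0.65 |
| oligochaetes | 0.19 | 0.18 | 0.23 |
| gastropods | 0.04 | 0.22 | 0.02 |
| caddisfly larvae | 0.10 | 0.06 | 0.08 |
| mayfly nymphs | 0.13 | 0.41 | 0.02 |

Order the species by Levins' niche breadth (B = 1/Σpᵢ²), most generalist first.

Etheostoma caeruleum > Etheostoma spectabile > Etheostoma nigrum

Σp_specᵢ² = 0.54² + 0.19² + 0.04² + 0.10² + 0.13² = 0.2916 + 0.0361 + 0.0016 + 0.0100 + 0.0169 = 0.3562
B_spec = 1 / 0.3562 = 2.8074
Σp_caerᵢ² = 0.13² + 0.18² + 0.22² + 0.06² + 0.41² = 0.0169 + 0.0324 + 0.0484 + 0.0036 + 0.1681 = 0.2694
B_caer = 1 / 0.2694 = 3.7120
Σp_nigrᵢ² = 0.65² + 0.23² + 0.02² + 0.08² + 0.02² = 0.4225 + 0.0529 + 0.0004 + 0.0064 + 0.0004 = 0.4826
B_nigr = 1 / 0.4826 = 2.0721
Ranking by B (broadest → narrowest): Etheostoma caeruleum (3.71) > Etheostoma spectabile (2.81) > Etheostoma nigrum (2.07)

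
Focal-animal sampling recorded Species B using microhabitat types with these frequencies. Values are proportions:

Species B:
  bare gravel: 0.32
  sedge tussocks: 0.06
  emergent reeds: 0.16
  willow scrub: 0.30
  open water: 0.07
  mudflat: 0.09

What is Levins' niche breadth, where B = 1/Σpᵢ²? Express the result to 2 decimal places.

4.26

Σpᵢ² = 0.32² + 0.06² + 0.16² + 0.30² + 0.07² + 0.09² = 0.1024 + 0.0036 + 0.0256 + 0.0900 + 0.0049 + 0.0081 = 0.2346
B = 1 / 0.2346 = 4.2626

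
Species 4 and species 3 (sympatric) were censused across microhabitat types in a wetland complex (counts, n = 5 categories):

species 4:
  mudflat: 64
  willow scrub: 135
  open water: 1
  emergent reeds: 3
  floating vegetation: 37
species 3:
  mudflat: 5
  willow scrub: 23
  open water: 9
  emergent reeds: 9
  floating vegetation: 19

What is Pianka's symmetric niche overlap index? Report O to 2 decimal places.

Proportions for species 4 (n=240): 64/240=0.2667, 135/240=0.5625, 1/240=0.0042, 3/240=0.0125, 37/240=0.1542
Proportions for species 3 (n=65): 5/65=0.0769, 23/65=0.3538, 9/65=0.1385, 9/65=0.1385, 19/65=0.2923
Σ p₁ᵢp₂ᵢ = 0.020509 + 0.199013 + 0.000582 + 0.001731 + 0.045073 = 0.266908
Σp_1ᵢ² = 0.2667² + 0.5625² + 0.0042² + 0.0125² + 0.1542² = 0.071129 + 0.316406 + 0.000018 + 0.000156 + 0.023778 = 0.411487
Σp_2ᵢ² = 0.0769² + 0.3538² + 0.1385² + 0.1385² + 0.2923² = 0.005914 + 0.125174 + 0.019182 + 0.019182 + 0.085439 = 0.254891
O = 0.266908 / √(0.411487 × 0.254891) = 0.266908 / 0.3238585 = 0.8242

0.82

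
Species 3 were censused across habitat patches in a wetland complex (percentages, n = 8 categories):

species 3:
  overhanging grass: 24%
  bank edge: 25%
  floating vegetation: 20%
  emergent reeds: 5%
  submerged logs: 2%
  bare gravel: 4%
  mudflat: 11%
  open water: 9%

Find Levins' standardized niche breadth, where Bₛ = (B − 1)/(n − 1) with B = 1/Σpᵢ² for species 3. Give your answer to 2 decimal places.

Convert percentages to proportions (divide by 100).
Σpᵢ² = 0.24² + 0.25² + 0.20² + 0.05² + 0.02² + 0.04² + 0.11² + 0.09² = 0.0576 + 0.0625 + 0.0400 + 0.0025 + 0.0004 + 0.0016 + 0.0121 + 0.0081 = 0.1848
B = 1 / 0.1848 = 5.4113
Bₛ = (B − 1)/(n − 1) = (5.4113 − 1)/(8 − 1) = 4.4113/7 = 0.6302

0.63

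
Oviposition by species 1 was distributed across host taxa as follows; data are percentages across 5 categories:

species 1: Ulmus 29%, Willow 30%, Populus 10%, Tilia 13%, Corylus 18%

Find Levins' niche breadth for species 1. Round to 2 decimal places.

Convert percentages to proportions (divide by 100).
Σpᵢ² = 0.29² + 0.30² + 0.10² + 0.13² + 0.18² = 0.0841 + 0.0900 + 0.0100 + 0.0169 + 0.0324 = 0.2334
B = 1 / 0.2334 = 4.2845

4.28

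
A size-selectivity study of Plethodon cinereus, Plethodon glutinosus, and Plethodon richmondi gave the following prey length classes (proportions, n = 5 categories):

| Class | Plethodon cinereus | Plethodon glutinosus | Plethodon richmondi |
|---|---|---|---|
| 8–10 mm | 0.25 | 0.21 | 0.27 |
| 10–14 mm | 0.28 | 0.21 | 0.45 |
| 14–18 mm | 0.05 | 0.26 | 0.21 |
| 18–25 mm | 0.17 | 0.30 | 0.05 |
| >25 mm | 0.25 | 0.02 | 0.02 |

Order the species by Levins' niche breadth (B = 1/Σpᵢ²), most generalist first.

Plethodon cinereus > Plethodon glutinosus > Plethodon richmondi

Σp_cineᵢ² = 0.25² + 0.28² + 0.05² + 0.17² + 0.25² = 0.0625 + 0.0784 + 0.0025 + 0.0289 + 0.0625 = 0.2348
B_cine = 1 / 0.2348 = 4.2589
Σp_glutᵢ² = 0.21² + 0.21² + 0.26² + 0.30² + 0.02² = 0.0441 + 0.0441 + 0.0676 + 0.0900 + 0.0004 = 0.2462
B_glut = 1 / 0.2462 = 4.0617
Σp_richᵢ² = 0.27² + 0.45² + 0.21² + 0.05² + 0.02² = 0.0729 + 0.2025 + 0.0441 + 0.0025 + 0.0004 = 0.3224
B_rich = 1 / 0.3224 = 3.1017
Ranking by B (broadest → narrowest): Plethodon cinereus (4.26) > Plethodon glutinosus (4.06) > Plethodon richmondi (3.10)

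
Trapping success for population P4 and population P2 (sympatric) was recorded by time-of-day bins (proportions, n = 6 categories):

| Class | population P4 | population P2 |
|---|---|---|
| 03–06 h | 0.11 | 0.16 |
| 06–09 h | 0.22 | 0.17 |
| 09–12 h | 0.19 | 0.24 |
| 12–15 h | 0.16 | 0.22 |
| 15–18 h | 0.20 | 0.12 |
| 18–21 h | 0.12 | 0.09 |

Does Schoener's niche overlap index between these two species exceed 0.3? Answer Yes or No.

Σ|p₁ᵢ − p₂ᵢ| = 0.05 + 0.05 + 0.05 + 0.06 + 0.08 + 0.03 = 0.32
D = 1 − ½ × 0.32 = 1 − 0.160 = 0.8400
D = 0.8400 > 0.3 → Yes.

Yes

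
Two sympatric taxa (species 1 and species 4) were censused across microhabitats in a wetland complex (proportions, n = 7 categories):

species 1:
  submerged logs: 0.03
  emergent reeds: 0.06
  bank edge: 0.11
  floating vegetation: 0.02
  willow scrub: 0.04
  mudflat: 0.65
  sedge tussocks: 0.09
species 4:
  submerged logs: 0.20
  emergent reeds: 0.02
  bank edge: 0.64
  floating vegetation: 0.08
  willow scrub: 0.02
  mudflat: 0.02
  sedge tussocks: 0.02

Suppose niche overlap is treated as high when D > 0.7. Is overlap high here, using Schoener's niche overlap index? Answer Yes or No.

Σ|p₁ᵢ − p₂ᵢ| = 0.17 + 0.04 + 0.53 + 0.06 + 0.02 + 0.63 + 0.07 = 1.52
D = 1 − ½ × 1.52 = 1 − 0.760 = 0.2400
D = 0.2400 < 0.7 → No.

No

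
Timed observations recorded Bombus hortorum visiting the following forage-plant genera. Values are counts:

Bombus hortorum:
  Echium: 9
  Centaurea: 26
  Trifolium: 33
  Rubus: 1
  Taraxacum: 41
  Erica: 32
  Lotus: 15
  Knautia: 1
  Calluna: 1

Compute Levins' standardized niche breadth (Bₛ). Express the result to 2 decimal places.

0.54

Proportions for Bombus hortorum (n=159): 9/159=0.0566, 26/159=0.1635, 33/159=0.2075, 1/159=0.0063, 41/159=0.2579, 32/159=0.2013, 15/159=0.0943, 1/159=0.0063, 1/159=0.0063
Σpᵢ² = 0.0566² + 0.1635² + 0.2075² + 0.0063² + 0.2579² + 0.2013² + 0.0943² + 0.0063² + 0.0063² = 0.003204 + 0.026732 + 0.043056 + 0.000040 + 0.066512 + 0.040522 + 0.008892 + 0.000040 + 0.000040 = 0.189038
B = 1 / 0.189038 = 5.2899
Bₛ = (B − 1)/(n − 1) = (5.2899 − 1)/(9 − 1) = 4.2899/8 = 0.5362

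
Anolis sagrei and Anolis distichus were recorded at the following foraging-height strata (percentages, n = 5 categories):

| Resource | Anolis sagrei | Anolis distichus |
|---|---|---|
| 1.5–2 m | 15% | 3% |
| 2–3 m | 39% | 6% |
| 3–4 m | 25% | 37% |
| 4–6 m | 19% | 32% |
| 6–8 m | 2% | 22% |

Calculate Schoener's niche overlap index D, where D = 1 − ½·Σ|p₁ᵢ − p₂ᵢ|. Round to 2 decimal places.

0.55

Convert percentages to proportions (divide by 100).
Σ|p₁ᵢ − p₂ᵢ| = 0.12 + 0.33 + 0.12 + 0.13 + 0.20 = 0.90
D = 1 − ½ × 0.90 = 1 − 0.450 = 0.5500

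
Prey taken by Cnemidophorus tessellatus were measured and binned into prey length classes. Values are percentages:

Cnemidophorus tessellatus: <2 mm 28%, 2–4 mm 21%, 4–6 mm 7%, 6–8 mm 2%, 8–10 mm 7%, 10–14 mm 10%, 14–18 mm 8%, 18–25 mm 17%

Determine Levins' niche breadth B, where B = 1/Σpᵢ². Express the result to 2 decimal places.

Convert percentages to proportions (divide by 100).
Σpᵢ² = 0.28² + 0.21² + 0.07² + 0.02² + 0.07² + 0.10² + 0.08² + 0.17² = 0.0784 + 0.0441 + 0.0049 + 0.0004 + 0.0049 + 0.0100 + 0.0064 + 0.0289 = 0.1780
B = 1 / 0.1780 = 5.6180

5.62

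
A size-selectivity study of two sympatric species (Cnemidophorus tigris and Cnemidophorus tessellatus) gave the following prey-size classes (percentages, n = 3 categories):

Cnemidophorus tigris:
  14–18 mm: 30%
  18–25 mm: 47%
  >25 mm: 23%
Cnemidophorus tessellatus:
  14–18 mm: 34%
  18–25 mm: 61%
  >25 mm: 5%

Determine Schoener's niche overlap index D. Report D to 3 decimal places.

Convert percentages to proportions (divide by 100).
Σ|p₁ᵢ − p₂ᵢ| = 0.04 + 0.14 + 0.18 = 0.36
D = 1 − ½ × 0.36 = 1 − 0.180 = 0.82000

0.820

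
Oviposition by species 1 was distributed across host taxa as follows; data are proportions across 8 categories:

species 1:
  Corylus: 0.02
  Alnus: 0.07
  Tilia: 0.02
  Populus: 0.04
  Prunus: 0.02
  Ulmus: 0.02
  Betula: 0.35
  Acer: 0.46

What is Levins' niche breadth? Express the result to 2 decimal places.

Σpᵢ² = 0.02² + 0.07² + 0.02² + 0.04² + 0.02² + 0.02² + 0.35² + 0.46² = 0.0004 + 0.0049 + 0.0004 + 0.0016 + 0.0004 + 0.0004 + 0.1225 + 0.2116 = 0.3422
B = 1 / 0.3422 = 2.9223

2.92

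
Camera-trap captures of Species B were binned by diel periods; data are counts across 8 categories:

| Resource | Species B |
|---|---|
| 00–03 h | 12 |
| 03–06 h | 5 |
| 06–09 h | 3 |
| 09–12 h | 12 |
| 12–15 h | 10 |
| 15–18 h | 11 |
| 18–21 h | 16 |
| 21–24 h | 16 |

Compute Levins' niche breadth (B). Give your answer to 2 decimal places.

6.85

Proportions for Species B (n=85): 12/85=0.1412, 5/85=0.0588, 3/85=0.0353, 12/85=0.1412, 10/85=0.1176, 11/85=0.1294, 16/85=0.1882, 16/85=0.1882
Σpᵢ² = 0.1412² + 0.0588² + 0.0353² + 0.1412² + 0.1176² + 0.1294² + 0.1882² + 0.1882² = 0.019937 + 0.003457 + 0.001246 + 0.019937 + 0.013830 + 0.016744 + 0.035419 + 0.035419 = 0.145989
B = 1 / 0.145989 = 6.8498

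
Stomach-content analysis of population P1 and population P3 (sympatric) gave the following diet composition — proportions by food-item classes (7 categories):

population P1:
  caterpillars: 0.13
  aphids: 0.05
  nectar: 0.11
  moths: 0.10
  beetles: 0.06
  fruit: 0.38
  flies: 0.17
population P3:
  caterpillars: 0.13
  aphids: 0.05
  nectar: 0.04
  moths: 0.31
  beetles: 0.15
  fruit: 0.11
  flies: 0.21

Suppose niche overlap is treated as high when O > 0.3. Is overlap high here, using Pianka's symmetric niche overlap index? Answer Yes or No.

Yes

Σ p₁ᵢp₂ᵢ = 0.0169 + 0.0025 + 0.0044 + 0.0310 + 0.0090 + 0.0418 + 0.0357 = 0.1413
Σp_1ᵢ² = 0.13² + 0.05² + 0.11² + 0.10² + 0.06² + 0.38² + 0.17² = 0.0169 + 0.0025 + 0.0121 + 0.0100 + 0.0036 + 0.1444 + 0.0289 = 0.2184
Σp_2ᵢ² = 0.13² + 0.05² + 0.04² + 0.31² + 0.15² + 0.11² + 0.21² = 0.0169 + 0.0025 + 0.0016 + 0.0961 + 0.0225 + 0.0121 + 0.0441 = 0.1958
O = 0.1413 / √(0.2184 × 0.1958) = 0.1413 / 0.20679 = 0.6833
O = 0.6833 > 0.3 → Yes.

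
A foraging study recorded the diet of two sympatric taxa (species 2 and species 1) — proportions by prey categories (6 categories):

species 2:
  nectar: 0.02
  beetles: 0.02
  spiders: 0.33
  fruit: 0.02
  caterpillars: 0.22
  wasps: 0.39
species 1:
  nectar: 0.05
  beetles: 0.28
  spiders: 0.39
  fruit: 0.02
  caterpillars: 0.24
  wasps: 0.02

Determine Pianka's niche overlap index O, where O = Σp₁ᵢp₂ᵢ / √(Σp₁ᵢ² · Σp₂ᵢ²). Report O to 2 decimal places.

0.65

Σ p₁ᵢp₂ᵢ = 0.0010 + 0.0056 + 0.1287 + 0.0004 + 0.0528 + 0.0078 = 0.1963
Σp_1ᵢ² = 0.02² + 0.02² + 0.33² + 0.02² + 0.22² + 0.39² = 0.0004 + 0.0004 + 0.1089 + 0.0004 + 0.0484 + 0.1521 = 0.3106
Σp_2ᵢ² = 0.05² + 0.28² + 0.39² + 0.02² + 0.24² + 0.02² = 0.0025 + 0.0784 + 0.1521 + 0.0004 + 0.0576 + 0.0004 = 0.2914
O = 0.1963 / √(0.3106 × 0.2914) = 0.1963 / 0.30085 = 0.6525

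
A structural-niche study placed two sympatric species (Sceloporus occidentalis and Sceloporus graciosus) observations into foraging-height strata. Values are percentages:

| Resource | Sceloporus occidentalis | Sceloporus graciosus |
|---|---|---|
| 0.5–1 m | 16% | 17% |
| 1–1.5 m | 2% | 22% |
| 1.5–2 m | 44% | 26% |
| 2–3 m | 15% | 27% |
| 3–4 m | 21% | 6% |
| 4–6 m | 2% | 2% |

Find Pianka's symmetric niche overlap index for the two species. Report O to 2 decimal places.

Convert percentages to proportions (divide by 100).
Σ p₁ᵢp₂ᵢ = 0.0272 + 0.0044 + 0.1144 + 0.0405 + 0.0126 + 0.0004 = 0.1995
Σp_1ᵢ² = 0.16² + 0.02² + 0.44² + 0.15² + 0.21² + 0.02² = 0.0256 + 0.0004 + 0.1936 + 0.0225 + 0.0441 + 0.0004 = 0.2866
Σp_2ᵢ² = 0.17² + 0.22² + 0.26² + 0.27² + 0.06² + 0.02² = 0.0289 + 0.0484 + 0.0676 + 0.0729 + 0.0036 + 0.0004 = 0.2218
O = 0.1995 / √(0.2866 × 0.2218) = 0.1995 / 0.25213 = 0.7913

0.79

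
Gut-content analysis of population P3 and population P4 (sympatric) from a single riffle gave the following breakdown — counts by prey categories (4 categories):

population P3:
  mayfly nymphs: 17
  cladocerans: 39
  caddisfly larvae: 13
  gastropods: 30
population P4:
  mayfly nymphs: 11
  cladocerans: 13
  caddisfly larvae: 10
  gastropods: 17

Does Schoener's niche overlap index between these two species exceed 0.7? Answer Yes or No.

Yes

Proportions for population P3 (n=99): 17/99=0.1717, 39/99=0.3939, 13/99=0.1313, 30/99=0.3030
Proportions for population P4 (n=51): 11/51=0.2157, 13/51=0.2549, 10/51=0.1961, 17/51=0.3333
Σ|p₁ᵢ − p₂ᵢ| = 0.0440 + 0.1390 + 0.0648 + 0.0303 = 0.2781
D = 1 − ½ × 0.2781 = 1 − 0.13905 = 0.86095
D = 0.86095 > 0.7 → Yes.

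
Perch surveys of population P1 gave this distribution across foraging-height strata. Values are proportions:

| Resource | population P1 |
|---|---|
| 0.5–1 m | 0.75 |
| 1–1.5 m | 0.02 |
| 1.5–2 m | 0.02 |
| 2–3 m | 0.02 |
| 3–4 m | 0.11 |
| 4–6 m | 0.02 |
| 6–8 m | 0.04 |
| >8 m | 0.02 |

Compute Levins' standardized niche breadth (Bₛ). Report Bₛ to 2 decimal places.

0.10

Σpᵢ² = 0.75² + 0.02² + 0.02² + 0.02² + 0.11² + 0.02² + 0.04² + 0.02² = 0.5625 + 0.0004 + 0.0004 + 0.0004 + 0.0121 + 0.0004 + 0.0016 + 0.0004 = 0.5782
B = 1 / 0.5782 = 1.7295
Bₛ = (B − 1)/(n − 1) = (1.7295 − 1)/(8 − 1) = 0.7295/7 = 0.1042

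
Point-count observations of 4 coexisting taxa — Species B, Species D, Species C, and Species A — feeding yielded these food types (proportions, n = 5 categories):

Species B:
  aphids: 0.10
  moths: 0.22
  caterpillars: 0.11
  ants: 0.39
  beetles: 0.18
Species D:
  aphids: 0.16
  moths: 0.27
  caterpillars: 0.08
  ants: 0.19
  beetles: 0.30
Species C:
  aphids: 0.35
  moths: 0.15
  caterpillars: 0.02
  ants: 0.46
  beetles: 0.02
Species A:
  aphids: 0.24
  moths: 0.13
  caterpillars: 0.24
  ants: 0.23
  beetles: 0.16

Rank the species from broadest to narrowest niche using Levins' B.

Σp_Bᵢ² = 0.10² + 0.22² + 0.11² + 0.39² + 0.18² = 0.0100 + 0.0484 + 0.0121 + 0.1521 + 0.0324 = 0.2550
B_B = 1 / 0.2550 = 3.9216
Σp_Dᵢ² = 0.16² + 0.27² + 0.08² + 0.19² + 0.30² = 0.0256 + 0.0729 + 0.0064 + 0.0361 + 0.0900 = 0.2310
B_D = 1 / 0.2310 = 4.3290
Σp_Cᵢ² = 0.35² + 0.15² + 0.02² + 0.46² + 0.02² = 0.1225 + 0.0225 + 0.0004 + 0.2116 + 0.0004 = 0.3574
B_C = 1 / 0.3574 = 2.7980
Σp_Aᵢ² = 0.24² + 0.13² + 0.24² + 0.23² + 0.16² = 0.0576 + 0.0169 + 0.0576 + 0.0529 + 0.0256 = 0.2106
B_A = 1 / 0.2106 = 4.7483
Ranking by B (broadest → narrowest): Species A (4.75) > Species D (4.33) > Species B (3.92) > Species C (2.80)

Species A > Species D > Species B > Species C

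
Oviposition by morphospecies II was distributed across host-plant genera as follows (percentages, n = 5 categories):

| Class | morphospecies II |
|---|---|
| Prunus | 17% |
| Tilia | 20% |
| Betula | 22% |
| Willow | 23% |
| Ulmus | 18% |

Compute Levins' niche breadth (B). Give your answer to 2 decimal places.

Convert percentages to proportions (divide by 100).
Σpᵢ² = 0.17² + 0.20² + 0.22² + 0.23² + 0.18² = 0.0289 + 0.0400 + 0.0484 + 0.0529 + 0.0324 = 0.2026
B = 1 / 0.2026 = 4.9358

4.94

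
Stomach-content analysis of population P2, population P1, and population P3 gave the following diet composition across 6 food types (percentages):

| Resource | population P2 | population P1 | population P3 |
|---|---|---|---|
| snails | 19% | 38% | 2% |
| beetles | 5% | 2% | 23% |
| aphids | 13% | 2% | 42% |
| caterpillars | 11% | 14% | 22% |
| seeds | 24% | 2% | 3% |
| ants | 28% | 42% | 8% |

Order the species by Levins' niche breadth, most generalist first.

Convert percentages to proportions (divide by 100).
Σp_P2ᵢ² = 0.19² + 0.05² + 0.13² + 0.11² + 0.24² + 0.28² = 0.0361 + 0.0025 + 0.0169 + 0.0121 + 0.0576 + 0.0784 = 0.2036
B_P2 = 1 / 0.2036 = 4.9116
Σp_P1ᵢ² = 0.38² + 0.02² + 0.02² + 0.14² + 0.02² + 0.42² = 0.1444 + 0.0004 + 0.0004 + 0.0196 + 0.0004 + 0.1764 = 0.3416
B_P1 = 1 / 0.3416 = 2.9274
Σp_P3ᵢ² = 0.02² + 0.23² + 0.42² + 0.22² + 0.03² + 0.08² = 0.0004 + 0.0529 + 0.1764 + 0.0484 + 0.0009 + 0.0064 = 0.2854
B_P3 = 1 / 0.2854 = 3.5039
Ranking by B (broadest → narrowest): population P2 (4.91) > population P3 (3.50) > population P1 (2.93)

population P2 > population P3 > population P1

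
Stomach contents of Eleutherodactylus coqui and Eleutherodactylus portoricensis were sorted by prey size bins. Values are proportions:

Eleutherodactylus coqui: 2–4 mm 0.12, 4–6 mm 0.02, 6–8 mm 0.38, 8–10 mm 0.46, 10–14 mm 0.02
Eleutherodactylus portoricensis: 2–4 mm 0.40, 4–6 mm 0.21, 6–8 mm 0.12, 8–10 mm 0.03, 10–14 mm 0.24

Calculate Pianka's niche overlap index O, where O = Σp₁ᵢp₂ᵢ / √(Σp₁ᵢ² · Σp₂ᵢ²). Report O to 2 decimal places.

0.36

Σ p₁ᵢp₂ᵢ = 0.0480 + 0.0042 + 0.0456 + 0.0138 + 0.0048 = 0.1164
Σp_1ᵢ² = 0.12² + 0.02² + 0.38² + 0.46² + 0.02² = 0.0144 + 0.0004 + 0.1444 + 0.2116 + 0.0004 = 0.3712
Σp_2ᵢ² = 0.40² + 0.21² + 0.12² + 0.03² + 0.24² = 0.1600 + 0.0441 + 0.0144 + 0.0009 + 0.0576 = 0.2770
O = 0.1164 / √(0.3712 × 0.2770) = 0.1164 / 0.32066 = 0.3630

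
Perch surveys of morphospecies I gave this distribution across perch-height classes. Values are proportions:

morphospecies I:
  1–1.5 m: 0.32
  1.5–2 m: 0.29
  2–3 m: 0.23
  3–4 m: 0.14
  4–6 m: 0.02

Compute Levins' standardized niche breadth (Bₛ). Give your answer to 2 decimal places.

0.71

Σpᵢ² = 0.32² + 0.29² + 0.23² + 0.14² + 0.02² = 0.1024 + 0.0841 + 0.0529 + 0.0196 + 0.0004 = 0.2594
B = 1 / 0.2594 = 3.8551
Bₛ = (B − 1)/(n − 1) = (3.8551 − 1)/(5 − 1) = 2.8551/4 = 0.7138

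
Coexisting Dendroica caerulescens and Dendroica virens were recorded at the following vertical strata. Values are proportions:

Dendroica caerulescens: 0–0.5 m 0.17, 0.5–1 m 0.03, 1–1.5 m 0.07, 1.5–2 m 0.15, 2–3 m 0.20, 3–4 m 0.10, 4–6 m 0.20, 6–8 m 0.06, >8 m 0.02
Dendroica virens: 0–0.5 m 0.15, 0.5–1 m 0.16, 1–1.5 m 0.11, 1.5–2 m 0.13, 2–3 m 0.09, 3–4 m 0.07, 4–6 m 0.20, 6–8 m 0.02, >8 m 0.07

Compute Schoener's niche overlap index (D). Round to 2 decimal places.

0.78

Σ|p₁ᵢ − p₂ᵢ| = 0.02 + 0.13 + 0.04 + 0.02 + 0.11 + 0.03 + 0.00 + 0.04 + 0.05 = 0.44
D = 1 − ½ × 0.44 = 1 − 0.220 = 0.7800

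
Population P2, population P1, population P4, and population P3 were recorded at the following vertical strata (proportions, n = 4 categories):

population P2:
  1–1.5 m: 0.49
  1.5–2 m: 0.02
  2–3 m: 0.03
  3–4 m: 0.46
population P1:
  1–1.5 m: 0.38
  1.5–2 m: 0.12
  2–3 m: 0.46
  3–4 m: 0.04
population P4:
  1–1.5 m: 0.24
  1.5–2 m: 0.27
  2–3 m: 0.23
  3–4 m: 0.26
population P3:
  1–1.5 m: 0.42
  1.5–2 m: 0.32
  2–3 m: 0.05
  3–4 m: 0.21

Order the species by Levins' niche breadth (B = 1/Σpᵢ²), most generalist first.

Σp_P2ᵢ² = 0.49² + 0.02² + 0.03² + 0.46² = 0.2401 + 0.0004 + 0.0009 + 0.2116 = 0.4530
B_P2 = 1 / 0.4530 = 2.2075
Σp_P1ᵢ² = 0.38² + 0.12² + 0.46² + 0.04² = 0.1444 + 0.0144 + 0.2116 + 0.0016 = 0.3720
B_P1 = 1 / 0.3720 = 2.6882
Σp_P4ᵢ² = 0.24² + 0.27² + 0.23² + 0.26² = 0.0576 + 0.0729 + 0.0529 + 0.0676 = 0.2510
B_P4 = 1 / 0.2510 = 3.9841
Σp_P3ᵢ² = 0.42² + 0.32² + 0.05² + 0.21² = 0.1764 + 0.1024 + 0.0025 + 0.0441 = 0.3254
B_P3 = 1 / 0.3254 = 3.0731
Ranking by B (broadest → narrowest): population P4 (3.98) > population P3 (3.07) > population P1 (2.69) > population P2 (2.21)

population P4 > population P3 > population P1 > population P2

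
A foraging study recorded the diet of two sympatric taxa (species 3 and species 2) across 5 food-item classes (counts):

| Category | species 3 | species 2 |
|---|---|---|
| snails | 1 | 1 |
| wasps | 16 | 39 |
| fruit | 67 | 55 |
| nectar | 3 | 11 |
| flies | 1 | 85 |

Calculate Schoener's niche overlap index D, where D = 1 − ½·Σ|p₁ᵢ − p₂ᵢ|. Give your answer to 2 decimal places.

Proportions for species 3 (n=88): 1/88=0.0114, 16/88=0.1818, 67/88=0.7614, 3/88=0.0341, 1/88=0.0114
Proportions for species 2 (n=191): 1/191=0.0052, 39/191=0.2042, 55/191=0.2880, 11/191=0.0576, 85/191=0.4450
Σ|p₁ᵢ − p₂ᵢ| = 0.0062 + 0.0224 + 0.4734 + 0.0235 + 0.4336 = 0.9591
D = 1 − ½ × 0.9591 = 1 − 0.47955 = 0.52045

0.52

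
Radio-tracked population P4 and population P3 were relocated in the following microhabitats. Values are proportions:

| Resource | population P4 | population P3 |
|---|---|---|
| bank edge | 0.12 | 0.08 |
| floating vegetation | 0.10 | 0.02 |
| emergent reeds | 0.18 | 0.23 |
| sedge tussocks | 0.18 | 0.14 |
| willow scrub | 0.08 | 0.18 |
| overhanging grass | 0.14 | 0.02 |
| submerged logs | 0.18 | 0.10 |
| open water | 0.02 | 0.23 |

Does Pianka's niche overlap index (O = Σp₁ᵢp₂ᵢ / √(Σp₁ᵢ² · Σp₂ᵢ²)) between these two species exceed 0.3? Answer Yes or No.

Σ p₁ᵢp₂ᵢ = 0.0096 + 0.0020 + 0.0414 + 0.0252 + 0.0144 + 0.0028 + 0.0180 + 0.0046 = 0.1180
Σp_1ᵢ² = 0.12² + 0.10² + 0.18² + 0.18² + 0.08² + 0.14² + 0.18² + 0.02² = 0.0144 + 0.0100 + 0.0324 + 0.0324 + 0.0064 + 0.0196 + 0.0324 + 0.0004 = 0.1480
Σp_2ᵢ² = 0.08² + 0.02² + 0.23² + 0.14² + 0.18² + 0.02² + 0.10² + 0.23² = 0.0064 + 0.0004 + 0.0529 + 0.0196 + 0.0324 + 0.0004 + 0.0100 + 0.0529 = 0.1750
O = 0.1180 / √(0.1480 × 0.1750) = 0.1180 / 0.16093 = 0.7332
O = 0.7332 > 0.3 → Yes.

Yes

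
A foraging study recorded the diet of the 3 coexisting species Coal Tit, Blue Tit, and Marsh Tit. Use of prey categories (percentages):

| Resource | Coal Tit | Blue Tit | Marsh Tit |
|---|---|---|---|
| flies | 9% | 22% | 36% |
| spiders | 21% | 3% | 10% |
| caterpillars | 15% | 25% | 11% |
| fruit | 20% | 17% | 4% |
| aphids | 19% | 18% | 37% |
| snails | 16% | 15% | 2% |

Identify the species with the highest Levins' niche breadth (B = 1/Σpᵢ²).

Coal Tit

Convert percentages to proportions (divide by 100).
Σp_Coalᵢ² = 0.09² + 0.21² + 0.15² + 0.20² + 0.19² + 0.16² = 0.0081 + 0.0441 + 0.0225 + 0.0400 + 0.0361 + 0.0256 = 0.1764
B_Coal = 1 / 0.1764 = 5.6689
Σp_Blueᵢ² = 0.22² + 0.03² + 0.25² + 0.17² + 0.18² + 0.15² = 0.0484 + 0.0009 + 0.0625 + 0.0289 + 0.0324 + 0.0225 = 0.1956
B_Blue = 1 / 0.1956 = 5.1125
Σp_Marsᵢ² = 0.36² + 0.10² + 0.11² + 0.04² + 0.37² + 0.02² = 0.1296 + 0.0100 + 0.0121 + 0.0016 + 0.1369 + 0.0004 = 0.2906
B_Mars = 1 / 0.2906 = 3.4412
Highest B → broadest niche (most generalist): Coal Tit (B = 5.67).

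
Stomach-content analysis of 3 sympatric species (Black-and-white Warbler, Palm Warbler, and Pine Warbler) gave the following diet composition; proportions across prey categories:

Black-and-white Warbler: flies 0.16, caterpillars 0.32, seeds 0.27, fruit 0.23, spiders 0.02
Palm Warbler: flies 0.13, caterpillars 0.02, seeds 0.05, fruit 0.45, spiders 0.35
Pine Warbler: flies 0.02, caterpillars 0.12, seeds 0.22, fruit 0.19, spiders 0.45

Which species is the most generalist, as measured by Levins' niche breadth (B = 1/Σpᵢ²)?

Σp_Blacᵢ² = 0.16² + 0.32² + 0.27² + 0.23² + 0.02² = 0.0256 + 0.1024 + 0.0729 + 0.0529 + 0.0004 = 0.2542
B_Blac = 1 / 0.2542 = 3.9339
Σp_Palmᵢ² = 0.13² + 0.02² + 0.05² + 0.45² + 0.35² = 0.0169 + 0.0004 + 0.0025 + 0.2025 + 0.1225 = 0.3448
B_Palm = 1 / 0.3448 = 2.9002
Σp_Pineᵢ² = 0.02² + 0.12² + 0.22² + 0.19² + 0.45² = 0.0004 + 0.0144 + 0.0484 + 0.0361 + 0.2025 = 0.3018
B_Pine = 1 / 0.3018 = 3.3135
Highest B → broadest niche (most generalist): Black-and-white Warbler (B = 3.93).

Black-and-white Warbler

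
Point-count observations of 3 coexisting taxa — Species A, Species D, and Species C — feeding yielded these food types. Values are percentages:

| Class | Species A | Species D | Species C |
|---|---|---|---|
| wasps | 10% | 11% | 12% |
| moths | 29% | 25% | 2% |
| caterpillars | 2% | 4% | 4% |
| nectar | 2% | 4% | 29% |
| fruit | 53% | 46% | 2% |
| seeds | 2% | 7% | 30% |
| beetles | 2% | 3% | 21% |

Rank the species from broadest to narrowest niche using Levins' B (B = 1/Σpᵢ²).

Species C > Species D > Species A

Convert percentages to proportions (divide by 100).
Σp_Aᵢ² = 0.10² + 0.29² + 0.02² + 0.02² + 0.53² + 0.02² + 0.02² = 0.0100 + 0.0841 + 0.0004 + 0.0004 + 0.2809 + 0.0004 + 0.0004 = 0.3766
B_A = 1 / 0.3766 = 2.6553
Σp_Dᵢ² = 0.11² + 0.25² + 0.04² + 0.04² + 0.46² + 0.07² + 0.03² = 0.0121 + 0.0625 + 0.0016 + 0.0016 + 0.2116 + 0.0049 + 0.0009 = 0.2952
B_D = 1 / 0.2952 = 3.3875
Σp_Cᵢ² = 0.12² + 0.02² + 0.04² + 0.29² + 0.02² + 0.30² + 0.21² = 0.0144 + 0.0004 + 0.0016 + 0.0841 + 0.0004 + 0.0900 + 0.0441 = 0.2350
B_C = 1 / 0.2350 = 4.2553
Ranking by B (broadest → narrowest): Species C (4.26) > Species D (3.39) > Species A (2.66)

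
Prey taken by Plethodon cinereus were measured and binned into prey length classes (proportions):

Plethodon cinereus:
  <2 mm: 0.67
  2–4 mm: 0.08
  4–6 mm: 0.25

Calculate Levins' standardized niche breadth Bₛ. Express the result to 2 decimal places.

Σpᵢ² = 0.67² + 0.08² + 0.25² = 0.4489 + 0.0064 + 0.0625 = 0.5178
B = 1 / 0.5178 = 1.9312
Bₛ = (B − 1)/(n − 1) = (1.9312 − 1)/(3 − 1) = 0.9312/2 = 0.4656

0.47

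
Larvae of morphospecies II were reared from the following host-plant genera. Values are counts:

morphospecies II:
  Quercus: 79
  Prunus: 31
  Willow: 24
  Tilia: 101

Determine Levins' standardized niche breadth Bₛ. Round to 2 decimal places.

0.69

Proportions for morphospecies II (n=235): 79/235=0.3362, 31/235=0.1319, 24/235=0.1021, 101/235=0.4298
Σpᵢ² = 0.3362² + 0.1319² + 0.1021² + 0.4298² = 0.113030 + 0.017398 + 0.010424 + 0.184728 = 0.325580
B = 1 / 0.325580 = 3.0714
Bₛ = (B − 1)/(n − 1) = (3.0714 − 1)/(4 − 1) = 2.0714/3 = 0.6905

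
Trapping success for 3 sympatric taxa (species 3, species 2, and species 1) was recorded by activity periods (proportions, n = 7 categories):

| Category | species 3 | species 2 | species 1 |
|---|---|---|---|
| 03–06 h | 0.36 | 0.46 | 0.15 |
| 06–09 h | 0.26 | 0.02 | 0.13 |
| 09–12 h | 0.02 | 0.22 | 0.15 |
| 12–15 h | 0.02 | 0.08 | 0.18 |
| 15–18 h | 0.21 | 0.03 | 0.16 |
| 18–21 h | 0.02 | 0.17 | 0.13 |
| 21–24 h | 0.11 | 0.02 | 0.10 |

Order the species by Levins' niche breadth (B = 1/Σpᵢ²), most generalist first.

Σp_3ᵢ² = 0.36² + 0.26² + 0.02² + 0.02² + 0.21² + 0.02² + 0.11² = 0.1296 + 0.0676 + 0.0004 + 0.0004 + 0.0441 + 0.0004 + 0.0121 = 0.2546
B_3 = 1 / 0.2546 = 3.9277
Σp_2ᵢ² = 0.46² + 0.02² + 0.22² + 0.08² + 0.03² + 0.17² + 0.02² = 0.2116 + 0.0004 + 0.0484 + 0.0064 + 0.0009 + 0.0289 + 0.0004 = 0.2970
B_2 = 1 / 0.2970 = 3.3670
Σp_1ᵢ² = 0.15² + 0.13² + 0.15² + 0.18² + 0.16² + 0.13² + 0.10² = 0.0225 + 0.0169 + 0.0225 + 0.0324 + 0.0256 + 0.0169 + 0.0100 = 0.1468
B_1 = 1 / 0.1468 = 6.8120
Ranking by B (broadest → narrowest): species 1 (6.81) > species 3 (3.93) > species 2 (3.37)

species 1 > species 3 > species 2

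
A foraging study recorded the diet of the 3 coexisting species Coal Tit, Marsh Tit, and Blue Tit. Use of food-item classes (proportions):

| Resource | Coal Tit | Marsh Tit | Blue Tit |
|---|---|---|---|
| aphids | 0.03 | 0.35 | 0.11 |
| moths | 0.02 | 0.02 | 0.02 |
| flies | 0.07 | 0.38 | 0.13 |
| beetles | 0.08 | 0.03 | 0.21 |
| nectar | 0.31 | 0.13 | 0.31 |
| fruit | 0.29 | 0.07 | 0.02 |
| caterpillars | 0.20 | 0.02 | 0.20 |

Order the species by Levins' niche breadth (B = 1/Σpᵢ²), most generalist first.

Blue Tit > Coal Tit > Marsh Tit

Σp_Coalᵢ² = 0.03² + 0.02² + 0.07² + 0.08² + 0.31² + 0.29² + 0.20² = 0.0009 + 0.0004 + 0.0049 + 0.0064 + 0.0961 + 0.0841 + 0.0400 = 0.2328
B_Coal = 1 / 0.2328 = 4.2955
Σp_Marsᵢ² = 0.35² + 0.02² + 0.38² + 0.03² + 0.13² + 0.07² + 0.02² = 0.1225 + 0.0004 + 0.1444 + 0.0009 + 0.0169 + 0.0049 + 0.0004 = 0.2904
B_Mars = 1 / 0.2904 = 3.4435
Σp_Blueᵢ² = 0.11² + 0.02² + 0.13² + 0.21² + 0.31² + 0.02² + 0.20² = 0.0121 + 0.0004 + 0.0169 + 0.0441 + 0.0961 + 0.0004 + 0.0400 = 0.2100
B_Blue = 1 / 0.2100 = 4.7619
Ranking by B (broadest → narrowest): Blue Tit (4.76) > Coal Tit (4.30) > Marsh Tit (3.44)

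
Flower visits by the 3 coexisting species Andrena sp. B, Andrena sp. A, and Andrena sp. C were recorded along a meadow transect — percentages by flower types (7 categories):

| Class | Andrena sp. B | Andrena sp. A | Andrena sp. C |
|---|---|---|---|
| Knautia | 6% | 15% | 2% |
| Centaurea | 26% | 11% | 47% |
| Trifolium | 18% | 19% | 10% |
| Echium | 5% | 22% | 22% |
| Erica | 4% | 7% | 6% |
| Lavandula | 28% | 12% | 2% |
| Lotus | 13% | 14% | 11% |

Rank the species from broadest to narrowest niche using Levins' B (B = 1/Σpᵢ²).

Convert percentages to proportions (divide by 100).
Σp_Bᵢ² = 0.06² + 0.26² + 0.18² + 0.05² + 0.04² + 0.28² + 0.13² = 0.0036 + 0.0676 + 0.0324 + 0.0025 + 0.0016 + 0.0784 + 0.0169 = 0.2030
B_B = 1 / 0.2030 = 4.9261
Σp_Aᵢ² = 0.15² + 0.11² + 0.19² + 0.22² + 0.07² + 0.12² + 0.14² = 0.0225 + 0.0121 + 0.0361 + 0.0484 + 0.0049 + 0.0144 + 0.0196 = 0.1580
B_A = 1 / 0.1580 = 6.3291
Σp_Cᵢ² = 0.02² + 0.47² + 0.10² + 0.22² + 0.06² + 0.02² + 0.11² = 0.0004 + 0.2209 + 0.0100 + 0.0484 + 0.0036 + 0.0004 + 0.0121 = 0.2958
B_C = 1 / 0.2958 = 3.3807
Ranking by B (broadest → narrowest): Andrena sp. A (6.33) > Andrena sp. B (4.93) > Andrena sp. C (3.38)

Andrena sp. A > Andrena sp. B > Andrena sp. C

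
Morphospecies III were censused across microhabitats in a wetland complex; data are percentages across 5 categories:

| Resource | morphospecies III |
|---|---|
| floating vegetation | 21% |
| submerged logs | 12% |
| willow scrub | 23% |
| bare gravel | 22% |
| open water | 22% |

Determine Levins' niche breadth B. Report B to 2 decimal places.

Convert percentages to proportions (divide by 100).
Σpᵢ² = 0.21² + 0.12² + 0.23² + 0.22² + 0.22² = 0.0441 + 0.0144 + 0.0529 + 0.0484 + 0.0484 = 0.2082
B = 1 / 0.2082 = 4.8031

4.80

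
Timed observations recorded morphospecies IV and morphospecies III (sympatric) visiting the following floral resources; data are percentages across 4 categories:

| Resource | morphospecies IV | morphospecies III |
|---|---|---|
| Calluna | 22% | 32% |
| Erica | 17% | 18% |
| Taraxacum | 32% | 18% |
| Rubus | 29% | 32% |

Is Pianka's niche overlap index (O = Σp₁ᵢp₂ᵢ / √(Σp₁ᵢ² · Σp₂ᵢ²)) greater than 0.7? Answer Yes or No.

Yes

Convert percentages to proportions (divide by 100).
Σ p₁ᵢp₂ᵢ = 0.0704 + 0.0306 + 0.0576 + 0.0928 = 0.2514
Σp_1ᵢ² = 0.22² + 0.17² + 0.32² + 0.29² = 0.0484 + 0.0289 + 0.1024 + 0.0841 = 0.2638
Σp_2ᵢ² = 0.32² + 0.18² + 0.18² + 0.32² = 0.1024 + 0.0324 + 0.0324 + 0.1024 = 0.2696
O = 0.2514 / √(0.2638 × 0.2696) = 0.2514 / 0.26668 = 0.9427
O = 0.9427 > 0.7 → Yes.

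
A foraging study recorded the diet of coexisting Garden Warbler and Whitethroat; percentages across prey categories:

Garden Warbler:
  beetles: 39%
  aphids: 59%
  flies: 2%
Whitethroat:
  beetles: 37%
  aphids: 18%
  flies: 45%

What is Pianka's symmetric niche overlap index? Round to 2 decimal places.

0.60

Convert percentages to proportions (divide by 100).
Σ p₁ᵢp₂ᵢ = 0.1443 + 0.1062 + 0.0090 = 0.2595
Σp_1ᵢ² = 0.39² + 0.59² + 0.02² = 0.1521 + 0.3481 + 0.0004 = 0.5006
Σp_2ᵢ² = 0.37² + 0.18² + 0.45² = 0.1369 + 0.0324 + 0.2025 = 0.3718
O = 0.2595 / √(0.5006 × 0.3718) = 0.2595 / 0.43142 = 0.6015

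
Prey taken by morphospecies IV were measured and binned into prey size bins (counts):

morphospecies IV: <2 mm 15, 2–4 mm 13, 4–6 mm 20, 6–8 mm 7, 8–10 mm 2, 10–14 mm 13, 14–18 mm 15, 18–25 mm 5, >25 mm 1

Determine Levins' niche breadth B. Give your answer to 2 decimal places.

6.54

Proportions for morphospecies IV (n=91): 15/91=0.1648, 13/91=0.1429, 20/91=0.2198, 7/91=0.0769, 2/91=0.0220, 13/91=0.1429, 15/91=0.1648, 5/91=0.0549, 1/91=0.0110
Σpᵢ² = 0.1648² + 0.1429² + 0.2198² + 0.0769² + 0.0220² + 0.1429² + 0.1648² + 0.0549² + 0.0110² = 0.027159 + 0.020420 + 0.048312 + 0.005914 + 0.000484 + 0.020420 + 0.027159 + 0.003014 + 0.000121 = 0.153003
B = 1 / 0.153003 = 6.5358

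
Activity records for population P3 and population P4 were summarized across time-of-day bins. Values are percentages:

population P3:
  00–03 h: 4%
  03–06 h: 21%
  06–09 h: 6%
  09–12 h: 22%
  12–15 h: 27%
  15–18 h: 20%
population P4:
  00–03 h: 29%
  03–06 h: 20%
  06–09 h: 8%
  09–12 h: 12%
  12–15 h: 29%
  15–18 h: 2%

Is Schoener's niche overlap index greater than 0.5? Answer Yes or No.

Yes

Convert percentages to proportions (divide by 100).
Σ|p₁ᵢ − p₂ᵢ| = 0.25 + 0.01 + 0.02 + 0.10 + 0.02 + 0.18 = 0.58
D = 1 − ½ × 0.58 = 1 − 0.290 = 0.7100
D = 0.7100 > 0.5 → Yes.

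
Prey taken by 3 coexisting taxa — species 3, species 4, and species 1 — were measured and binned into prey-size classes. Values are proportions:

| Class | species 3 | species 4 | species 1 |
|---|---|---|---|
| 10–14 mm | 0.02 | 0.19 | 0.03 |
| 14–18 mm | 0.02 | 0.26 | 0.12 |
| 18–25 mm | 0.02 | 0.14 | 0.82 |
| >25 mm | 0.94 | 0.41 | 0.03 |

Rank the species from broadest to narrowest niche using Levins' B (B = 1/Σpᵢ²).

species 4 > species 1 > species 3

Σp_3ᵢ² = 0.02² + 0.02² + 0.02² + 0.94² = 0.0004 + 0.0004 + 0.0004 + 0.8836 = 0.8848
B_3 = 1 / 0.8848 = 1.1302
Σp_4ᵢ² = 0.19² + 0.26² + 0.14² + 0.41² = 0.0361 + 0.0676 + 0.0196 + 0.1681 = 0.2914
B_4 = 1 / 0.2914 = 3.4317
Σp_1ᵢ² = 0.03² + 0.12² + 0.82² + 0.03² = 0.0009 + 0.0144 + 0.6724 + 0.0009 = 0.6886
B_1 = 1 / 0.6886 = 1.4522
Ranking by B (broadest → narrowest): species 4 (3.43) > species 1 (1.45) > species 3 (1.13)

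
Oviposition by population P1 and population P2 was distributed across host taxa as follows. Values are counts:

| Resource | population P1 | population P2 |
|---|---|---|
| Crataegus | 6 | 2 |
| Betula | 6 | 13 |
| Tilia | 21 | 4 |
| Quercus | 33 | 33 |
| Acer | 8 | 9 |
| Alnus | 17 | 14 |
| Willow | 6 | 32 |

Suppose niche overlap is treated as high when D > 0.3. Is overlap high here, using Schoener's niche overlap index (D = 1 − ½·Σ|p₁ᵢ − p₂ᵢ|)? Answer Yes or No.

Proportions for population P1 (n=97): 6/97=0.0619, 6/97=0.0619, 21/97=0.2165, 33/97=0.3402, 8/97=0.0825, 17/97=0.1753, 6/97=0.0619
Proportions for population P2 (n=107): 2/107=0.0187, 13/107=0.1215, 4/107=0.0374, 33/107=0.3084, 9/107=0.0841, 14/107=0.1308, 32/107=0.2991
Σ|p₁ᵢ − p₂ᵢ| = 0.0432 + 0.0596 + 0.1791 + 0.0318 + 0.0016 + 0.0445 + 0.2372 = 0.5970
D = 1 − ½ × 0.5970 = 1 − 0.29850 = 0.70150
D = 0.70150 > 0.3 → Yes.

Yes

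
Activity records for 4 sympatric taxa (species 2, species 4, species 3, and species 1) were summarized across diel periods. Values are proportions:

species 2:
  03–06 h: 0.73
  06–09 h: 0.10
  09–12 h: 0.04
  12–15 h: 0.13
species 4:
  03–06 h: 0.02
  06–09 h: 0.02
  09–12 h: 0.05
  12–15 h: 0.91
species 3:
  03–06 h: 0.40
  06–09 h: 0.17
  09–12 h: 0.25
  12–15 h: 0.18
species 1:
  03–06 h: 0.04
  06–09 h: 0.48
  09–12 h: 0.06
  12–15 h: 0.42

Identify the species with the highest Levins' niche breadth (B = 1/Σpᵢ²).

species 3

Σp_2ᵢ² = 0.73² + 0.10² + 0.04² + 0.13² = 0.5329 + 0.0100 + 0.0016 + 0.0169 = 0.5614
B_2 = 1 / 0.5614 = 1.7813
Σp_4ᵢ² = 0.02² + 0.02² + 0.05² + 0.91² = 0.0004 + 0.0004 + 0.0025 + 0.8281 = 0.8314
B_4 = 1 / 0.8314 = 1.2028
Σp_3ᵢ² = 0.40² + 0.17² + 0.25² + 0.18² = 0.1600 + 0.0289 + 0.0625 + 0.0324 = 0.2838
B_3 = 1 / 0.2838 = 3.5236
Σp_1ᵢ² = 0.04² + 0.48² + 0.06² + 0.42² = 0.0016 + 0.2304 + 0.0036 + 0.1764 = 0.4120
B_1 = 1 / 0.4120 = 2.4272
Highest B → broadest niche (most generalist): species 3 (B = 3.52).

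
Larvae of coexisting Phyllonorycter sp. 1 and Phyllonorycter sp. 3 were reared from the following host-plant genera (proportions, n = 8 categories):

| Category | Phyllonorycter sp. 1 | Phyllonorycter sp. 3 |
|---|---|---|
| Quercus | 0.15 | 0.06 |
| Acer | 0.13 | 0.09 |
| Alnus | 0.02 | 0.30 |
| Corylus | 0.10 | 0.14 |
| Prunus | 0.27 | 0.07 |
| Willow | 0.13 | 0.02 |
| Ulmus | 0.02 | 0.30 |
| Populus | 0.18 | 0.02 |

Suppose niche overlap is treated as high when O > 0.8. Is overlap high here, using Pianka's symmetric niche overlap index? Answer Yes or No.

No

Σ p₁ᵢp₂ᵢ = 0.0090 + 0.0117 + 0.0060 + 0.0140 + 0.0189 + 0.0026 + 0.0060 + 0.0036 = 0.0718
Σp_1ᵢ² = 0.15² + 0.13² + 0.02² + 0.10² + 0.27² + 0.13² + 0.02² + 0.18² = 0.0225 + 0.0169 + 0.0004 + 0.0100 + 0.0729 + 0.0169 + 0.0004 + 0.0324 = 0.1724
Σp_2ᵢ² = 0.06² + 0.09² + 0.30² + 0.14² + 0.07² + 0.02² + 0.30² + 0.02² = 0.0036 + 0.0081 + 0.0900 + 0.0196 + 0.0049 + 0.0004 + 0.0900 + 0.0004 = 0.2170
O = 0.0718 / √(0.1724 × 0.2170) = 0.0718 / 0.19342 = 0.3712
O = 0.3712 < 0.8 → No.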